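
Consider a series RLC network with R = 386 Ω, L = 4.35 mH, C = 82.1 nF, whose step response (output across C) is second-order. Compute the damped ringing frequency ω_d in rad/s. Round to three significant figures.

ω_d ≈ 28800 rad/s

For a series RLC circuit (capacitor voltage as output), ω_n = 1/√(LC) = 1/√(4.35 mH · 82.1 nF) = 52900 rad/s.
ζ = (R/2)·√(C/L) = (386/2)·√(82.1 nF/4.35 mH) = 0.838.
The damped frequency ω_d = ω_n√(1−ζ²) = 28800 rad/s.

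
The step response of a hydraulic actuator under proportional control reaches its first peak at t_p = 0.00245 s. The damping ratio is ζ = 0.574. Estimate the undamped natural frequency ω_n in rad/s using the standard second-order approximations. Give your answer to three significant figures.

Peak time t_p = π/ω_d, so ω_d = π/t_p = π/0.00245 = 1280 rad/s.
ω_n = ω_d/√(1−ζ²) = 1280/√0.671 = 1570 rad/s.

ω_n ≈ 1570 rad/s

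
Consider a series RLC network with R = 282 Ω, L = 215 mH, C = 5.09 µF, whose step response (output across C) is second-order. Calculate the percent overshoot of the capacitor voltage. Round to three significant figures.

For a series RLC circuit (capacitor voltage as output), ω_n = 1/√(LC) = 1/√(215 mH · 5.09 µF) = 956 rad/s.
ζ = (R/2)·√(C/L) = (282/2)·√(5.09 µF/215 mH) = 0.686.
%OS = 100 e^{−πζ/√(1−ζ²)} with ζ = 0.686 gives 5.17%.

%OS ≈ 5.17%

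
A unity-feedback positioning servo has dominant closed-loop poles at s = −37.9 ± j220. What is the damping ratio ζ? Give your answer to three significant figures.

ζ ≈ 0.170

With σ = 37.9, ω_d = 220: ω_n = √(σ²+ω_d²) = 223 rad/s, ζ = σ/ω_n = 0.170.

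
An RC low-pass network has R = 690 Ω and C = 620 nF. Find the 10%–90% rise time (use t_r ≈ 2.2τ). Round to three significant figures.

τ = RC = 690 × 620 nF = 0.000428 s.
t_r ≈ 2.2τ = 0.000941 s.

t_r ≈ 0.000941 s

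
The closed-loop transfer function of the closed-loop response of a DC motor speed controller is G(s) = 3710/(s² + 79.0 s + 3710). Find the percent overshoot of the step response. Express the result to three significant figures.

%OS ≈ 6.88%

Matching coefficients with s² + 2ζω_n s + ω_n² gives ω_n² = 3710 ⇒ ω_n = 60.9 rad/s, and ζ = 79.0/(2ω_n) = 0.649.
%OS = 100·exp(−πζ/√(1−ζ²)) = 6.88%.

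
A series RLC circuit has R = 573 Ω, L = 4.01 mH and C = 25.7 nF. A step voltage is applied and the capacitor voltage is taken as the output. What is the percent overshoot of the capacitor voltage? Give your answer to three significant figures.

%OS ≈ 3.65%

For a series RLC circuit (capacitor voltage as output), ω_n = 1/√(LC) = 1/√(4.01 mH · 25.7 nF) = 98500 rad/s.
ζ = (R/2)·√(C/L) = (573/2)·√(25.7 nF/4.01 mH) = 0.725.
%OS = 100 e^{−πζ/√(1−ζ²)} with ζ = 0.725 gives 3.65%.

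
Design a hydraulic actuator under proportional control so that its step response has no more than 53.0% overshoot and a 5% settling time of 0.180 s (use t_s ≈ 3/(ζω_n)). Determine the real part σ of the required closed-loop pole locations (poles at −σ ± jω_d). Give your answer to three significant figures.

The settling-time spec alone fixes σ = ζω_n = 3/t_s = 3/0.180 = 16.7.
(Overshoot then fixes ζ = 0.198 and hence ω_d = σ·√(1−ζ²)/ζ = 82.5 rad/s.)

σ ≈ 16.7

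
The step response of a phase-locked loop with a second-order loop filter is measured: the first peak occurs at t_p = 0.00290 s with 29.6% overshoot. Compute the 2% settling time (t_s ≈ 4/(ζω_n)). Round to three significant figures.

t_s ≈ 0.00953 s

ζ from %OS: ζ = |ln 0.296|/√(π²+ln²0.296) = 0.361.
From t_p = π/ω_d, ω_d = π/0.00290 = 1080 rad/s, so ω_n = ω_d/√(1−ζ²) = 1160 rad/s.
t_s ≈ 4/(ζω_n) = 4/(0.361·1160) = 0.00953 s.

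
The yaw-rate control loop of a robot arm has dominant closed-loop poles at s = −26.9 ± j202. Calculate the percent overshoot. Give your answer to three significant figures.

%OS ≈ 65.8%

With σ = 26.9, ω_d = 202: ω_n = √(σ²+ω_d²) = 204 rad/s, ζ = σ/ω_n = 0.132.
%OS = 100·exp(−πζ/√(1−ζ²)) = 65.8%.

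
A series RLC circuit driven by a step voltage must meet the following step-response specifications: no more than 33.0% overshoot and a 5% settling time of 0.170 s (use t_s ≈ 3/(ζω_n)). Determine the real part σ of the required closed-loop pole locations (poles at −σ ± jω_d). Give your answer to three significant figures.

σ ≈ 17.6

The settling-time spec alone fixes σ = ζω_n = 3/t_s = 3/0.170 = 17.6.
(Overshoot then fixes ζ = 0.333 and hence ω_d = σ·√(1−ζ²)/ζ = 50.0 rad/s.)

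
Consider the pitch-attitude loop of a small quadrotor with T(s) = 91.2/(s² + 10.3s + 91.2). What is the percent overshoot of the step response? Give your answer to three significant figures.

%OS ≈ 13.4%

ω_n = √91.2 = 9.55 rad/s; ζ = 10.3/(2·9.55) = 0.539.
Overshoot: exp(−π·0.539/√(1−0.539²)) = 0.134, i.e. 13.4%.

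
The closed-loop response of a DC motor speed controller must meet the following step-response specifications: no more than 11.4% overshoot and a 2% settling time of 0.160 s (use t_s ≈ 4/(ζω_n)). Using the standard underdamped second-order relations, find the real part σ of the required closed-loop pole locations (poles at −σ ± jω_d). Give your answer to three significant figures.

The settling-time spec alone fixes σ = ζω_n = 4/t_s = 4/0.160 = 25.0.
(Overshoot then fixes ζ = 0.569 and hence ω_d = σ·√(1−ζ²)/ζ = 36.2 rad/s.)

σ ≈ 25.0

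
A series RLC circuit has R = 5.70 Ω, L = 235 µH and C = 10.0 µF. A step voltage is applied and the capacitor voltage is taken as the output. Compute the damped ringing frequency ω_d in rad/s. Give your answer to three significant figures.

ω_d ≈ 16700 rad/s

For a series RLC circuit (capacitor voltage as output), ω_n = 1/√(LC) = 1/√(235 µH · 10.0 µF) = 20600 rad/s.
ζ = (R/2)·√(C/L) = (5.70/2)·√(10.0 µF/235 µH) = 0.588.
ω_d = ω_n√(1−ζ²) = 16700 rad/s.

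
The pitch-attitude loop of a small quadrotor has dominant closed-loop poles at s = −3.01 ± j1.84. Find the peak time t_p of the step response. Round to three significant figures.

t_p = π/ω_d with ω_d = 1.84 (the imaginary part), so t_p = 1.71 s.

t_p ≈ 1.71 s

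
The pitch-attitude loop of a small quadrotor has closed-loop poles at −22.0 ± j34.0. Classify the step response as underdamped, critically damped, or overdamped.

Since the poles form a complex-conjugate pair with nonzero imaginary part, the response is underdamped.

underdamped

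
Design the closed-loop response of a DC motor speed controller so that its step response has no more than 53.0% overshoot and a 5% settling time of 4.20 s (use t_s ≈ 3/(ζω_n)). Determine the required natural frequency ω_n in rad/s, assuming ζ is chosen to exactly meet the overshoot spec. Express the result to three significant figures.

ω_n ≈ 3.61 rad/s

Inverting the overshoot relation: ζ = |ln 0.530|/√(π² + ln²0.530) = 0.198.
Then ω_n = 3/(ζ t_s) = 3/(0.198 × 4.20) = 3.61 rad/s.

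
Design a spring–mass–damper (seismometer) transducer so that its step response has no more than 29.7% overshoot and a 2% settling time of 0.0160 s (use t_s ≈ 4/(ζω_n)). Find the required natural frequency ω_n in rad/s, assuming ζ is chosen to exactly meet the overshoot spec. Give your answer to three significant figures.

ζ = −ln(OS)/√(π² + (ln OS)²). With OS = 0.297, ln OS = −1.214 and ζ = 1.214/3.368 = 0.360.
Then ω_n = 4/(ζ t_s) = 4/(0.360 × 0.0160) = 694 rad/s.

ω_n ≈ 694 rad/s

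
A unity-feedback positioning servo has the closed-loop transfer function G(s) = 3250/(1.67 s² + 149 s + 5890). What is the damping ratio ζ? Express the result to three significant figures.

Dividing through by 1.67: denominator becomes s² + 89.22 s + 3527.
So ω_n = √3527 = 59.4 rad/s and ζ = 89.22/(2·59.4) = 0.751.

ζ ≈ 0.751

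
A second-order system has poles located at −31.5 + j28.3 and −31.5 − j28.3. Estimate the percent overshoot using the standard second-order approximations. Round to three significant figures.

With σ = 31.5, ω_d = 28.3: ω_n = √(σ²+ω_d²) = 42.3 rad/s, ζ = σ/ω_n = 0.744.
%OS = 100·exp(−πζ/√(1−ζ²)) = 3.03%.

%OS ≈ 3.03%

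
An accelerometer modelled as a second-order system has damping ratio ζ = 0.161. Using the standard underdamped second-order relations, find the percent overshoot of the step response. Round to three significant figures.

For an underdamped second-order system, %OS = 100·exp(−πζ/√(1−ζ²)).
πζ/√(1−ζ²) = π·0.161/√(1−0.0259) = 0.5125, so %OS = 100·e^(−0.5125) = 59.9%.

%OS ≈ 59.9%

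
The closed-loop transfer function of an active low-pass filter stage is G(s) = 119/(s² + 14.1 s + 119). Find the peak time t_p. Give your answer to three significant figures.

t_p ≈ 0.377 s

Matching coefficients with s² + 2ζω_n s + ω_n² gives ω_n² = 119 ⇒ ω_n = 10.9 rad/s, and ζ = 14.1/(2ω_n) = 0.646.
ω_d = 10.9·√(1 − 0.646²) = 8.32 rad/s. Then t_p = π/ω_d = 0.377 s.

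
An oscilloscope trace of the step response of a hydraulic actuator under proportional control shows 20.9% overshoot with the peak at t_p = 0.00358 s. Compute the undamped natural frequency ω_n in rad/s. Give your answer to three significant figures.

ω_n ≈ 980 rad/s

The overshoot fixes ζ = −ln(OS)/√(π²+ln²(OS)) = 0.446.
t_p = π/ω_d ⇒ ω_d = 878 rad/s; then ω_n = ω_d/√(1−ζ²) = 980 rad/s.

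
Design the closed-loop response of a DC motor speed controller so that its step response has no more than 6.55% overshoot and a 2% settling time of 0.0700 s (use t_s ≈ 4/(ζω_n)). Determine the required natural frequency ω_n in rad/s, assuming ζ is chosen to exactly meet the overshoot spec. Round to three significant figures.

ω_n ≈ 87.2 rad/s

Inverting the overshoot relation: ζ = |ln 0.0655|/√(π² + ln²0.0655) = 0.655.
Then ω_n = 4/(ζ t_s) = 4/(0.655 × 0.0700) = 87.2 rad/s.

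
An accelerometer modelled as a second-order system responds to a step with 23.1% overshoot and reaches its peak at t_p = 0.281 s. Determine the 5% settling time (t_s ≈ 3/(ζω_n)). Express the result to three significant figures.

ζ from %OS: ζ = |ln 0.231|/√(π²+ln²0.231) = 0.423.
t_p = π/ω_d ⇒ ω_d = 11.2 rad/s; then ω_n = ω_d/√(1−ζ²) = 12.3 rad/s.
t_s ≈ 3/(ζω_n) = 3/(0.423·12.3) = 0.575 s.

t_s ≈ 0.575 s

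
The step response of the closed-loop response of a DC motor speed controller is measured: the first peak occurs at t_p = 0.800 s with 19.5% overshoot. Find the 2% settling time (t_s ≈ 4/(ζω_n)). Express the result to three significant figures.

The overshoot fixes ζ = −ln(OS)/√(π²+ln²(OS)) = 0.462.
t_p = π/ω_d ⇒ ω_d = 3.93 rad/s; then ω_n = ω_d/√(1−ζ²) = 4.43 rad/s.
t_s ≈ 4/(ζω_n) = 4/(0.462·4.43) = 1.96 s.

t_s ≈ 1.96 s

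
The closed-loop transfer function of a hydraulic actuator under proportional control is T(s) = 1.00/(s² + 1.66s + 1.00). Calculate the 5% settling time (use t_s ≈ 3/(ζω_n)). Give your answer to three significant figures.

Matching coefficients with s² + 2ζω_n s + ω_n² gives ω_n² = 1.00 ⇒ ω_n = 1.00 rad/s, and ζ = 1.66/(2ω_n) = 0.830.
t_s ≈ 3/(ζω_n) = 3/(0.830·1.00) = 3.61 s.

t_s ≈ 3.61 s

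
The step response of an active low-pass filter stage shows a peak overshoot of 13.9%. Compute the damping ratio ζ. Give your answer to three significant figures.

ζ = −ln(OS)/√(π² + (ln OS)²). With OS = 0.139, ln OS = −1.973 and ζ = 1.973/3.710 = 0.532.

ζ ≈ 0.532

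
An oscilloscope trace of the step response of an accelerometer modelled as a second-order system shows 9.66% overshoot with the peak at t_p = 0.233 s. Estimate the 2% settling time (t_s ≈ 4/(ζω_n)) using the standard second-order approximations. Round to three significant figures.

t_s ≈ 0.399 s

ζ from %OS: ζ = |ln 0.0966|/√(π²+ln²0.0966) = 0.597.
From t_p = π/ω_d, ω_d = π/0.233 = 13.5 rad/s, so ω_n = ω_d/√(1−ζ²) = 16.8 rad/s.
t_s ≈ 4/(ζω_n) = 4/(0.597·16.8) = 0.399 s.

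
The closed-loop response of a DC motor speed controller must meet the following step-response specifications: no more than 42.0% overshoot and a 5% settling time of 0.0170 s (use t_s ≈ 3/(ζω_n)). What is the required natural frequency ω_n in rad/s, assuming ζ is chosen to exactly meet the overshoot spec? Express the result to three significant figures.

ζ = −ln(OS)/√(π² + (ln OS)²). With OS = 0.420, ln OS = −0.8675 and ζ = 0.8675/3.259 = 0.266.
From t_s ≈ 3/(ζω_n): ω_n = 3/(ζ·t_s) = 3/(0.266·0.0170) = 663 rad/s.

ω_n ≈ 663 rad/s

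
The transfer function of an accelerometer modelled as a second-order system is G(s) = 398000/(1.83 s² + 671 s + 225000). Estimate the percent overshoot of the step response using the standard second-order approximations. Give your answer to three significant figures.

%OS ≈ 14.6%

Dividing through by 1.83: denominator becomes s² + 366.7 s + 123000.
So ω_n = √123000 = 351 rad/s and ζ = 366.7/(2·351) = 0.523.
%OS = 100·exp(−πζ/√(1−ζ²)) = 14.6%.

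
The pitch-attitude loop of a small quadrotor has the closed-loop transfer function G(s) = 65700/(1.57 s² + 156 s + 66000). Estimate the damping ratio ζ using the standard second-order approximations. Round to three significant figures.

Dividing through by 1.57: denominator becomes s² + 99.36 s + 42040.
So ω_n = √42040 = 205 rad/s and ζ = 99.36/(2·205) = 0.242.

ζ ≈ 0.242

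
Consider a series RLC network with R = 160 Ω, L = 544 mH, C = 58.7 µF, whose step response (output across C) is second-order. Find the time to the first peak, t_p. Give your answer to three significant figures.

t_p ≈ 0.0319 s

For a series RLC circuit (capacitor voltage as output), ω_n = 1/√(LC) = 1/√(544 mH · 58.7 µF) = 177 rad/s.
ζ = (R/2)·√(C/L) = (160/2)·√(58.7 µF/544 mH) = 0.831.
ω_d = ω_n√(1−ζ²) = 98.4 rad/s. t_p = π/ω_d = 0.0319 s.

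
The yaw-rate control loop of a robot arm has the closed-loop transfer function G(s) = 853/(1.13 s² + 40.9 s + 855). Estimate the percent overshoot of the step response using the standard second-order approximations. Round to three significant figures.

%OS ≈ 6.43%

Dividing through by 1.13: denominator becomes s² + 36.19 s + 756.6.
So ω_n = √756.6 = 27.5 rad/s and ζ = 36.19/(2·27.5) = 0.658.
%OS = 100 e^{−πζ/√(1−ζ²)} with ζ = 0.658 gives 6.43%.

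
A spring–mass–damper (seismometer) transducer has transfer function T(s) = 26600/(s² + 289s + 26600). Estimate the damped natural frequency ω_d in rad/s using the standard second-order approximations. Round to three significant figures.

Matching coefficients with s² + 2ζω_n s + ω_n² gives ω_n² = 26600 ⇒ ω_n = 163 rad/s, and ζ = 289/(2ω_n) = 0.886.
The damped frequency ω_d = ω_n√(1−ζ²) = 75.6 rad/s.

ω_d ≈ 75.6 rad/s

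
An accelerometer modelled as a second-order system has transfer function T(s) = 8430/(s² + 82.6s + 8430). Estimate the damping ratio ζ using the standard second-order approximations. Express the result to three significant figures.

Comparing the denominator to s² + 2ζω_n s + ω_n²: ω_n = √8430 = 91.8 rad/s, and 2ζω_n = 82.6 so ζ = 82.6/(2·91.8) = 0.450.

ζ ≈ 0.450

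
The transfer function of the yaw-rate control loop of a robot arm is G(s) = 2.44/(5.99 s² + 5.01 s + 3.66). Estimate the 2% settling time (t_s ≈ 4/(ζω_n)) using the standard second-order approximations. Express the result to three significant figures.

Dividing through by 5.99: denominator becomes s² + 0.8364 s + 0.6110.
So ω_n = √0.6110 = 0.782 rad/s and ζ = 0.8364/(2·0.782) = 0.535.
t_s ≈ 4/(ζω_n) = 9.56 s.

t_s ≈ 9.56 s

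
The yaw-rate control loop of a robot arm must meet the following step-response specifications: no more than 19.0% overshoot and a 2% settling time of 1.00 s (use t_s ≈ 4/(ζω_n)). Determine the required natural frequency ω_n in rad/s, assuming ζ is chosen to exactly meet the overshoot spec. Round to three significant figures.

ω_n ≈ 8.56 rad/s

From %OS = 100·exp(−πζ/√(1−ζ²)), invert to get ζ = −ln(OS)/√(π² + ln²(OS)) with OS = 0.190.
−ln 0.190 = 1.661, so ζ = 1.661/√(π² + 2.758) = 0.467.
Then ω_n = 4/(ζ t_s) = 4/(0.467 × 1.00) = 8.56 rad/s.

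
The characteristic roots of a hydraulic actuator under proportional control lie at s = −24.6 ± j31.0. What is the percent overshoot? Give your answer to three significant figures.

|pole| = ω_n = √(24.6² + 31.0²) = 39.6 rad/s; ζ = cos θ = σ/ω_n = 0.622.
Overshoot: exp(−π·0.622/√(1−0.622²)) = 0.0827, i.e. 8.27%.

%OS ≈ 8.27%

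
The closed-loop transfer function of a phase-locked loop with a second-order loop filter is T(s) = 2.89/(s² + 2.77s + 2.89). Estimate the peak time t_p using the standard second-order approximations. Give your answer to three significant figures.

t_p ≈ 3.19 s

Comparing the denominator to s² + 2ζω_n s + ω_n²: ω_n = √2.89 = 1.70 rad/s, and 2ζω_n = 2.77 so ζ = 2.77/(2·1.70) = 0.815.
ω_d = ω_n√(1−ζ²) = 0.986 rad/s. Then t_p = π/ω_d = 3.19 s.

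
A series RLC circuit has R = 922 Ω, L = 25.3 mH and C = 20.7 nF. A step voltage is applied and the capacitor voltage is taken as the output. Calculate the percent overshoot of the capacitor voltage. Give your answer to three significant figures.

%OS ≈ 23.7%

For a series RLC circuit (capacitor voltage as output), ω_n = 1/√(LC) = 1/√(25.3 mH · 20.7 nF) = 43700 rad/s.
ζ = (R/2)·√(C/L) = (922/2)·√(20.7 nF/25.3 mH) = 0.417.
Overshoot: exp(−π·0.417/√(1−0.417²)) = 0.237, i.e. 23.7%.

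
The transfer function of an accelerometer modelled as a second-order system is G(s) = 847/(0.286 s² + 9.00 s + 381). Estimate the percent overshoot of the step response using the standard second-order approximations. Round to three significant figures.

Dividing through by 0.286: denominator becomes s² + 31.47 s + 1332.
So ω_n = √1332 = 36.5 rad/s and ζ = 31.47/(2·36.5) = 0.431.
Overshoot: exp(−π·0.431/√(1−0.431²)) = 0.223, i.e. 22.3%.

%OS ≈ 22.3%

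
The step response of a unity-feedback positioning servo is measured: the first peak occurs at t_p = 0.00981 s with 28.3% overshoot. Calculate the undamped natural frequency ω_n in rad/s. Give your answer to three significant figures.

ζ from %OS: ζ = |ln 0.283|/√(π²+ln²0.283) = 0.373.
From t_p = π/ω_d, ω_d = π/0.00981 = 320 rad/s, so ω_n = ω_d/√(1−ζ²) = 345 rad/s.

ω_n ≈ 345 rad/s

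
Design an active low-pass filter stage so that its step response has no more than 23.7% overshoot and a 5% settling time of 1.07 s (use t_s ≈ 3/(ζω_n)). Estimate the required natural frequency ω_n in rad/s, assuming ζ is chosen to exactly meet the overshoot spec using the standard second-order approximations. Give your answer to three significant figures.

ζ = −ln(OS)/√(π² + (ln OS)²). With OS = 0.237, ln OS = −1.440 and ζ = 1.440/3.456 = 0.417.
From t_s ≈ 3/(ζω_n): ω_n = 3/(ζ·t_s) = 3/(0.417·1.07) = 6.73 rad/s.

ω_n ≈ 6.73 rad/s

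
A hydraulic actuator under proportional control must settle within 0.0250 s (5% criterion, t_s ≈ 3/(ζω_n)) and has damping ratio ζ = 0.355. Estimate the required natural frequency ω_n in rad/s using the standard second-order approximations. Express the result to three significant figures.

ω_n ≈ 338 rad/s

Rearranging t_s ≈ 3/(ζω_n) gives ω_n = 3/(ζ·t_s) = 3/(0.355 × 0.0250) = 338 rad/s.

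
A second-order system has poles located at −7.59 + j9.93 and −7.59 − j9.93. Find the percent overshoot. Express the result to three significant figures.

%OS ≈ 9.06%

With σ = 7.59, ω_d = 9.93: ω_n = √(σ²+ω_d²) = 12.5 rad/s, ζ = σ/ω_n = 0.607.
%OS = 100·exp(−πζ/√(1−ζ²)) = 9.06%.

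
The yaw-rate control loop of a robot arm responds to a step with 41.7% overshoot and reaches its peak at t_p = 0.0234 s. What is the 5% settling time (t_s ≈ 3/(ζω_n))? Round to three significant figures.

t_s ≈ 0.0803 s

From the overshoot, ζ = −ln(OS)/√(π²+ln²(OS)) = 0.268.
From t_p = π/ω_d, ω_d = π/0.0234 = 134 rad/s, so ω_n = ω_d/√(1−ζ²) = 139 rad/s.
t_s ≈ 3/(ζω_n) = 3/(0.268·139) = 0.0803 s.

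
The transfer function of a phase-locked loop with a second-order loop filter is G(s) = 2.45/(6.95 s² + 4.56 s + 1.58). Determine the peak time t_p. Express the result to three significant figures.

t_p ≈ 9.08 s

Dividing through by 6.95: denominator becomes s² + 0.6561 s + 0.2273.
So ω_n = √0.2273 = 0.477 rad/s and ζ = 0.6561/(2·0.477) = 0.688.
ω_d = ω_n√(1−ζ²) = 0.346 rad/s. t_p = π/ω_d = 9.08 s.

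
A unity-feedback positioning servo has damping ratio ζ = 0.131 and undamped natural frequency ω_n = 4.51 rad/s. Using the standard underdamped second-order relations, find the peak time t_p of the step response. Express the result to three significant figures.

t_p ≈ 0.703 s

The damped frequency is ω_d = ω_n√(1−ζ²) = 4.51·√(1−0.0172) = 4.47 rad/s.
Peak time t_p = π/ω_d = π/4.47 = 0.703 s.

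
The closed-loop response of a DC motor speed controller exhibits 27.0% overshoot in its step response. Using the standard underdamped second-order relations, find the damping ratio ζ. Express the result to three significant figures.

ζ ≈ 0.385

From %OS = 100·exp(−πζ/√(1−ζ²)), invert to get ζ = −ln(OS)/√(π² + ln²(OS)) with OS = 0.270.
−ln 0.270 = 1.309, so ζ = 1.309/√(π² + 1.714) = 0.385.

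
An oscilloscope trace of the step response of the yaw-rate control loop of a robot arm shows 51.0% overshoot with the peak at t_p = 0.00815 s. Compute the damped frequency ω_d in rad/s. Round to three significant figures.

ω_d ≈ 385 rad/s

t_p = π/ω_d, so ω_d = π/0.00815 = 385 rad/s.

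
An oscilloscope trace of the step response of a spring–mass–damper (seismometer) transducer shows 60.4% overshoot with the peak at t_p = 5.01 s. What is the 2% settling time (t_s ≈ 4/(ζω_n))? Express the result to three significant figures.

t_s ≈ 39.7 s

From the overshoot, ζ = −ln(OS)/√(π²+ln²(OS)) = 0.158.
From t_p = π/ω_d, ω_d = π/5.01 = 0.627 rad/s, so ω_n = ω_d/√(1−ζ²) = 0.635 rad/s.
t_s ≈ 4/(ζω_n) = 4/(0.158·0.635) = 39.7 s.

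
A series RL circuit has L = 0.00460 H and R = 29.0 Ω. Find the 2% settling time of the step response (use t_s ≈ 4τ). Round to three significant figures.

τ = L/R = 0.00460/29.0 = 0.000159 s.
t_s ≈ 4τ = 0.000634 s.

t_s ≈ 0.000634 s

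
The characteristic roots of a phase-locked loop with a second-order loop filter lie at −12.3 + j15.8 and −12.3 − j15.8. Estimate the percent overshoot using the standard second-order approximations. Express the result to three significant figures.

%OS ≈ 8.67%

|pole| = ω_n = √(12.3² + 15.8²) = 20.0 rad/s; ζ = cos θ = σ/ω_n = 0.614.
%OS = 100·exp(−πζ/√(1−ζ²)) = 8.67%.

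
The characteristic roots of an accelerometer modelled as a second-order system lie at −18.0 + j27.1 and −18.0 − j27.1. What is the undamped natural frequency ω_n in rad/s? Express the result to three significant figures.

ω_n ≈ 32.5 rad/s

With σ = 18.0, ω_d = 27.1: ω_n = √(σ²+ω_d²) = 32.5 rad/s, ζ = σ/ω_n = 0.553.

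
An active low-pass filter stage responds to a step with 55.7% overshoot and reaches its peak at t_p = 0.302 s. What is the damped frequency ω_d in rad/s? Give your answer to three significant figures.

ω_d ≈ 10.4 rad/s

t_p = π/ω_d, so ω_d = π/0.302 = 10.4 rad/s.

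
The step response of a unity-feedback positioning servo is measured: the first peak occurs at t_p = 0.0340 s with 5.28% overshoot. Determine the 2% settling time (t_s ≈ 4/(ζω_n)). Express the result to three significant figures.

t_s ≈ 0.0462 s

The overshoot fixes ζ = −ln(OS)/√(π²+ln²(OS)) = 0.683.
From t_p = π/ω_d, ω_d = π/0.0340 = 92.4 rad/s, so ω_n = ω_d/√(1−ζ²) = 127 rad/s.
t_s ≈ 4/(ζω_n) = 4/(0.683·127) = 0.0462 s.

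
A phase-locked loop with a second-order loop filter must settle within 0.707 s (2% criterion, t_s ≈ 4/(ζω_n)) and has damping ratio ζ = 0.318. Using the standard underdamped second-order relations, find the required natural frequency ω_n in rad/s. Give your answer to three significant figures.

Rearranging t_s ≈ 4/(ζω_n) gives ω_n = 4/(ζ·t_s) = 4/(0.318 × 0.707) = 17.8 rad/s.

ω_n ≈ 17.8 rad/s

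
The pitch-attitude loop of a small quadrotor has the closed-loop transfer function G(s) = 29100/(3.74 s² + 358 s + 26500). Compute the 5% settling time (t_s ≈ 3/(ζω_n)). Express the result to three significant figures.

Dividing through by 3.74: denominator becomes s² + 95.72 s + 7086.
So ω_n = √7086 = 84.2 rad/s and ζ = 95.72/(2·84.2) = 0.569.
t_s ≈ 3/(ζω_n) = 0.0627 s.

t_s ≈ 0.0627 s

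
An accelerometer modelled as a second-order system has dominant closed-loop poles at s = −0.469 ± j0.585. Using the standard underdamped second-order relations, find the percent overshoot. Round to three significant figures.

%OS ≈ 8.06%

With σ = 0.469, ω_d = 0.585: ω_n = √(σ²+ω_d²) = 0.750 rad/s, ζ = σ/ω_n = 0.626.
%OS = 100·exp(−πζ/√(1−ζ²)) = 8.06%.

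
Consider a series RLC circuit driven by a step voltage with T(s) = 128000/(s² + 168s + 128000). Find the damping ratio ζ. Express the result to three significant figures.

Comparing the denominator to s² + 2ζω_n s + ω_n²: ω_n = √128000 = 358 rad/s, and 2ζω_n = 168 so ζ = 168/(2·358) = 0.235.

ζ ≈ 0.235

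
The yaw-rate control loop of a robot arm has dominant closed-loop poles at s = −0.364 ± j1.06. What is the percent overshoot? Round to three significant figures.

%OS ≈ 34.0%

|pole| = ω_n = √(0.364² + 1.06²) = 1.12 rad/s; ζ = cos θ = σ/ω_n = 0.325.
%OS = 100·exp(−πζ/√(1−ζ²)) = 34.0%.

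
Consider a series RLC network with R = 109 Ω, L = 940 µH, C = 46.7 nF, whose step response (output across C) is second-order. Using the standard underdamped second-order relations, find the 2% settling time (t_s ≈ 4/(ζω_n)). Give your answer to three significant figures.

For a series RLC circuit (capacitor voltage as output), ω_n = 1/√(LC) = 1/√(940 µH · 46.7 nF) = 151000 rad/s.
ζ = (R/2)·√(C/L) = (109/2)·√(46.7 nF/940 µH) = 0.384.
t_s ≈ 4/(ζω_n) = 0.0000690 s.

t_s ≈ 0.0000690 s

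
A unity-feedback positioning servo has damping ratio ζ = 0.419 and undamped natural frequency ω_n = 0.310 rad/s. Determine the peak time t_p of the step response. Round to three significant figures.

t_p ≈ 11.2 s

The damped frequency is ω_d = ω_n√(1−ζ²) = 0.310·√(1−0.176) = 0.281 rad/s.
Peak time t_p = π/ω_d = π/0.281 = 11.2 s.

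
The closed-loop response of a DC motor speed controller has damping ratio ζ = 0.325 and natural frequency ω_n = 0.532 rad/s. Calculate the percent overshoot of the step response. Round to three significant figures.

For an underdamped second-order system, %OS = 100·exp(−πζ/√(1−ζ²)).
πζ/√(1−ζ²) = π·0.325/√(1−0.106) = 1.080, so %OS = 100·e^(−1.080) = 34.0%.

%OS ≈ 34.0%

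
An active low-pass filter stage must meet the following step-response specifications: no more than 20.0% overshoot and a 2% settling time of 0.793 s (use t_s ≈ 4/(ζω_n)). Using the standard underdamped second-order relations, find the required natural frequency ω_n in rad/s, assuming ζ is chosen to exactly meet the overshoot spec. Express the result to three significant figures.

ω_n ≈ 11.1 rad/s

Inverting the overshoot relation: ζ = |ln 0.200|/√(π² + ln²0.200) = 0.456.
From t_s ≈ 4/(ζω_n): ω_n = 4/(ζ·t_s) = 4/(0.456·0.793) = 11.1 rad/s.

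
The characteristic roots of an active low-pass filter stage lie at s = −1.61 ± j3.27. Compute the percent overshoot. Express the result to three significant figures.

With σ = 1.61, ω_d = 3.27: ω_n = √(σ²+ω_d²) = 3.64 rad/s, ζ = σ/ω_n = 0.442.
Overshoot: exp(−π·0.442/√(1−0.442²)) = 0.213, i.e. 21.3%.

%OS ≈ 21.3%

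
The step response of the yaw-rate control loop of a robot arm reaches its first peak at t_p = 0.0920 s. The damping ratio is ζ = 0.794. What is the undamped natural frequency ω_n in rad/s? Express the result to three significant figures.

ω_n ≈ 56.2 rad/s

Peak time t_p = π/ω_d, so ω_d = π/t_p = π/0.0920 = 34.1 rad/s.
ω_n = ω_d/√(1−ζ²) = 34.1/√0.370 = 56.2 rad/s.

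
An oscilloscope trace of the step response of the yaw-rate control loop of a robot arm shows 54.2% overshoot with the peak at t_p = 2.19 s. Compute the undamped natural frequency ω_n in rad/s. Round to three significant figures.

ω_n ≈ 1.46 rad/s

ζ from %OS: ζ = |ln 0.542|/√(π²+ln²0.542) = 0.191.
From t_p = π/ω_d, ω_d = π/2.19 = 1.43 rad/s, so ω_n = ω_d/√(1−ζ²) = 1.46 rad/s.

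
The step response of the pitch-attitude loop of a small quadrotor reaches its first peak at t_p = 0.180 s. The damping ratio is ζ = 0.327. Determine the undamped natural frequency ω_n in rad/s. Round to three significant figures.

ω_n ≈ 18.5 rad/s

Peak time t_p = π/ω_d, so ω_d = π/t_p = π/0.180 = 17.5 rad/s.
ω_n = ω_d/√(1−ζ²) = 17.5/√0.893 = 18.5 rad/s.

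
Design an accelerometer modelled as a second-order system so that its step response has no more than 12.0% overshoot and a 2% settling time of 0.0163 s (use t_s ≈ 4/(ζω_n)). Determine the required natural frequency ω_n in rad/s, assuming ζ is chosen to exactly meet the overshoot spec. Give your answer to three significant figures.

Inverting the overshoot relation: ζ = |ln 0.120|/√(π² + ln²0.120) = 0.559.
From t_s ≈ 4/(ζω_n): ω_n = 4/(ζ·t_s) = 4/(0.559·0.0163) = 439 rad/s.

ω_n ≈ 439 rad/s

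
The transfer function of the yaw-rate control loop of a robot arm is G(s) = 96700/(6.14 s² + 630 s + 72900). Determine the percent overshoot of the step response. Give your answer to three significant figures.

Dividing through by 6.14: denominator becomes s² + 102.6 s + 11870.
So ω_n = √11870 = 109 rad/s and ζ = 102.6/(2·109) = 0.471.
%OS = 100 e^{−πζ/√(1−ζ²)} with ζ = 0.471 gives 18.7%.

%OS ≈ 18.7%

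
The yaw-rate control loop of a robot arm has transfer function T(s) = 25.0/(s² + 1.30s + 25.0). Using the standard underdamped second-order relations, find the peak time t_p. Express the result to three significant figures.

t_p ≈ 0.634 s

ω_n = √25.0 = 5.00 rad/s; ζ = 1.30/(2·5.00) = 0.130.
ω_d = ω_n√(1−ζ²) = 4.96 rad/s. Then t_p = π/ω_d = 0.634 s.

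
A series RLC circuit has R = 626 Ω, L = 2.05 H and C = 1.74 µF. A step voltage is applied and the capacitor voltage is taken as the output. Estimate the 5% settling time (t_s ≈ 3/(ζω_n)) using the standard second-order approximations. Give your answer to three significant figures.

For a series RLC circuit (capacitor voltage as output), ω_n = 1/√(LC) = 1/√(2.05 H · 1.74 µF) = 529 rad/s.
ζ = (R/2)·√(C/L) = (626/2)·√(1.74 µF/2.05 H) = 0.288.
t_s ≈ 3/(ζω_n) = 0.0196 s.

t_s ≈ 0.0196 s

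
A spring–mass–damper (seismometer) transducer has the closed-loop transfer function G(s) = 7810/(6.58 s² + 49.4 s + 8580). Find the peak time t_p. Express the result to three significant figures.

t_p ≈ 0.0875 s

Dividing through by 6.58: denominator becomes s² + 7.508 s + 1304.
So ω_n = √1304 = 36.1 rad/s and ζ = 7.508/(2·36.1) = 0.104.
The damped frequency ω_d = ω_n√(1−ζ²) = 35.9 rad/s. t_p = π/ω_d = 0.0875 s.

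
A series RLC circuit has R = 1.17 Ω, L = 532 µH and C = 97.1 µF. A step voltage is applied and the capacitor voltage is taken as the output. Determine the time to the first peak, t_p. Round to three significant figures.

For a series RLC circuit (capacitor voltage as output), ω_n = 1/√(LC) = 1/√(532 µH · 97.1 µF) = 4400 rad/s.
ζ = (R/2)·√(C/L) = (1.17/2)·√(97.1 µF/532 µH) = 0.250.
ω_d = ω_n√(1−ζ²) = 4260 rad/s. t_p = π/ω_d = 0.000737 s.

t_p ≈ 0.000737 s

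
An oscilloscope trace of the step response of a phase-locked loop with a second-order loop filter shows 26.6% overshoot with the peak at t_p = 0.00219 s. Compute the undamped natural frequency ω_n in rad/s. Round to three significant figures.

ω_n ≈ 1560 rad/s

The overshoot fixes ζ = −ln(OS)/√(π²+ln²(OS)) = 0.388.
t_p = π/ω_d ⇒ ω_d = 1430 rad/s; then ω_n = ω_d/√(1−ζ²) = 1560 rad/s.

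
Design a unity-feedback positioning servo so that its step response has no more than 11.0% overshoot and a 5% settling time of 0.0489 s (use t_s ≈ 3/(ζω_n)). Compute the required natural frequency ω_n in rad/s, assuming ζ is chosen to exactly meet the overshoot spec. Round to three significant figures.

ω_n ≈ 107 rad/s

ζ = −ln(OS)/√(π² + (ln OS)²). With OS = 0.110, ln OS = −2.207 and ζ = 2.207/3.839 = 0.575.
From t_s ≈ 3/(ζω_n): ω_n = 3/(ζ·t_s) = 3/(0.575·0.0489) = 107 rad/s.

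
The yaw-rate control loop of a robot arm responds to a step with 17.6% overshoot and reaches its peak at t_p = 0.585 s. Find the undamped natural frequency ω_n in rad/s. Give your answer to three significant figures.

The overshoot fixes ζ = −ln(OS)/√(π²+ln²(OS)) = 0.484.
From t_p = π/ω_d, ω_d = π/0.585 = 5.37 rad/s, so ω_n = ω_d/√(1−ζ²) = 6.14 rad/s.

ω_n ≈ 6.14 rad/s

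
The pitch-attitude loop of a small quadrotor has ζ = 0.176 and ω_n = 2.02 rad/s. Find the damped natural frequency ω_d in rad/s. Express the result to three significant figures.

ω_d ≈ 1.99 rad/s

ω_d = ω_n√(1−ζ²) = 2.02·√0.969 = 1.99 rad/s.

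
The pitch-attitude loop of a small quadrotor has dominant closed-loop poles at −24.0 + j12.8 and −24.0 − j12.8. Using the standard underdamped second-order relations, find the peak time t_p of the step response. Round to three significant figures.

t_p ≈ 0.245 s

t_p = π/ω_d with ω_d = 12.8 (the imaginary part), so t_p = 0.245 s.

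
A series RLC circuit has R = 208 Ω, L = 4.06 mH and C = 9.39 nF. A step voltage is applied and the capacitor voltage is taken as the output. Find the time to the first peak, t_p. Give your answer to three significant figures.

For a series RLC circuit (capacitor voltage as output), ω_n = 1/√(LC) = 1/√(4.06 mH · 9.39 nF) = 162000 rad/s.
ζ = (R/2)·√(C/L) = (208/2)·√(9.39 nF/4.06 mH) = 0.158.
The damped frequency ω_d = ω_n√(1−ζ²) = 160000 rad/s. t_p = π/ω_d = 0.0000196 s.

t_p ≈ 0.0000196 s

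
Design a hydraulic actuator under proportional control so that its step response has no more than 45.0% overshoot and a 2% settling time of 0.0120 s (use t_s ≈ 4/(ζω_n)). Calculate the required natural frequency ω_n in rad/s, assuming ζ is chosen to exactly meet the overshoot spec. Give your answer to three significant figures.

ω_n ≈ 1350 rad/s

From %OS = 100·exp(−πζ/√(1−ζ²)), invert to get ζ = −ln(OS)/√(π² + ln²(OS)) with OS = 0.450.
−ln 0.450 = 0.7985, so ζ = 0.7985/√(π² + 0.6376) = 0.246.
From t_s ≈ 4/(ζω_n): ω_n = 4/(ζ·t_s) = 4/(0.246·0.0120) = 1350 rad/s.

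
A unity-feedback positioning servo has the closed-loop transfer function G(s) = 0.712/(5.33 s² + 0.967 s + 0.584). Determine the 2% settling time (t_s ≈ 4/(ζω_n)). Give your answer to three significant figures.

t_s ≈ 44.1 s

Dividing through by 5.33: denominator becomes s² + 0.1814 s + 0.1096.
So ω_n = √0.1096 = 0.331 rad/s and ζ = 0.1814/(2·0.331) = 0.274.
t_s ≈ 4/(ζω_n) = 44.1 s.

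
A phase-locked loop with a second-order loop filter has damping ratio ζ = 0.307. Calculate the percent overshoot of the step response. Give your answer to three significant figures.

For an underdamped second-order system, %OS = 100·exp(−πζ/√(1−ζ²)).
πζ/√(1−ζ²) = π·0.307/√(1−0.0942) = 1.013, so %OS = 100·e^(−1.013) = 36.3%.

%OS ≈ 36.3%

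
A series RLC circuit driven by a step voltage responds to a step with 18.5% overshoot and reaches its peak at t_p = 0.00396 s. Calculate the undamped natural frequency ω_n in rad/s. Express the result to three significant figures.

From the overshoot, ζ = −ln(OS)/√(π²+ln²(OS)) = 0.473.
From t_p = π/ω_d, ω_d = π/0.00396 = 793 rad/s, so ω_n = ω_d/√(1−ζ²) = 901 rad/s.

ω_n ≈ 901 rad/s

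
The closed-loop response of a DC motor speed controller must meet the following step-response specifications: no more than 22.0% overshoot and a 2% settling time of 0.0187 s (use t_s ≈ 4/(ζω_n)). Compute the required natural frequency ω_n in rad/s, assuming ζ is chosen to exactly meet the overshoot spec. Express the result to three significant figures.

ω_n ≈ 493 rad/s

From %OS = 100·exp(−πζ/√(1−ζ²)), invert to get ζ = −ln(OS)/√(π² + ln²(OS)) with OS = 0.220.
−ln 0.220 = 1.514, so ζ = 1.514/√(π² + 2.293) = 0.434.
From t_s ≈ 4/(ζω_n): ω_n = 4/(ζ·t_s) = 4/(0.434·0.0187) = 493 rad/s.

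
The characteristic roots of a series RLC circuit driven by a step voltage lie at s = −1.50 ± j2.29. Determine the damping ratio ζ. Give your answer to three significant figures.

The poles are at −σ ± jω_d with σ = 1.50 and ω_d = 2.29, so ω_n = √(σ²+ω_d²) = 2.74 rad/s and ζ = σ/ω_n = 0.548.

ζ ≈ 0.548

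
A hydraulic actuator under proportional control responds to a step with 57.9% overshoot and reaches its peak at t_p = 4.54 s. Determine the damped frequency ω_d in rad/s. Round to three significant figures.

t_p = π/ω_d, so ω_d = π/4.54 = 0.692 rad/s.

ω_d ≈ 0.692 rad/s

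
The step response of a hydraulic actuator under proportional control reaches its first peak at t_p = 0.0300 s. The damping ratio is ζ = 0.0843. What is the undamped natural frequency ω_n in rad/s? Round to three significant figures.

ω_n ≈ 105 rad/s

Peak time t_p = π/ω_d, so ω_d = π/t_p = π/0.0300 = 105 rad/s.
ω_n = ω_d/√(1−ζ²) = 105/√0.993 = 105 rad/s.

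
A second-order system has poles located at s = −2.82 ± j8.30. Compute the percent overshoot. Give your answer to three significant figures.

%OS ≈ 34.4%

|pole| = ω_n = √(2.82² + 8.30²) = 8.77 rad/s; ζ = cos θ = σ/ω_n = 0.322.
%OS = 100·exp(−πζ/√(1−ζ²)) = 34.4%.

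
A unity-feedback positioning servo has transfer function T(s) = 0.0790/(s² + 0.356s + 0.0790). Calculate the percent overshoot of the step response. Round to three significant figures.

ω_n = √0.0790 = 0.281 rad/s; ζ = 0.356/(2·0.281) = 0.633.
%OS = 100 e^{−πζ/√(1−ζ²)} with ζ = 0.633 gives 7.65%.

%OS ≈ 7.65%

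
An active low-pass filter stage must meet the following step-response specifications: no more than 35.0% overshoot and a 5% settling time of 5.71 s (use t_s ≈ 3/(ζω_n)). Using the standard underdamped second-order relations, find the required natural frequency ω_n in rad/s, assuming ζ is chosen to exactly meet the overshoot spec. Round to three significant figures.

From %OS = 100·exp(−πζ/√(1−ζ²)), invert to get ζ = −ln(OS)/√(π² + ln²(OS)) with OS = 0.350.
−ln 0.350 = 1.050, so ζ = 1.050/√(π² + 1.102) = 0.317.
Then ω_n = 3/(ζ t_s) = 3/(0.317 × 5.71) = 1.66 rad/s.

ω_n ≈ 1.66 rad/s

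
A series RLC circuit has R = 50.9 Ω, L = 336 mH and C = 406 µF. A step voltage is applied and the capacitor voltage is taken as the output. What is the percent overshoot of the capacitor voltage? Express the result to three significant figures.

%OS ≈ 0.258%

For a series RLC circuit (capacitor voltage as output), ω_n = 1/√(LC) = 1/√(336 mH · 406 µF) = 85.6 rad/s.
ζ = (R/2)·√(C/L) = (50.9/2)·√(406 µF/336 mH) = 0.885.
%OS = 100·exp(−πζ/√(1−ζ²)) = 0.258%.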